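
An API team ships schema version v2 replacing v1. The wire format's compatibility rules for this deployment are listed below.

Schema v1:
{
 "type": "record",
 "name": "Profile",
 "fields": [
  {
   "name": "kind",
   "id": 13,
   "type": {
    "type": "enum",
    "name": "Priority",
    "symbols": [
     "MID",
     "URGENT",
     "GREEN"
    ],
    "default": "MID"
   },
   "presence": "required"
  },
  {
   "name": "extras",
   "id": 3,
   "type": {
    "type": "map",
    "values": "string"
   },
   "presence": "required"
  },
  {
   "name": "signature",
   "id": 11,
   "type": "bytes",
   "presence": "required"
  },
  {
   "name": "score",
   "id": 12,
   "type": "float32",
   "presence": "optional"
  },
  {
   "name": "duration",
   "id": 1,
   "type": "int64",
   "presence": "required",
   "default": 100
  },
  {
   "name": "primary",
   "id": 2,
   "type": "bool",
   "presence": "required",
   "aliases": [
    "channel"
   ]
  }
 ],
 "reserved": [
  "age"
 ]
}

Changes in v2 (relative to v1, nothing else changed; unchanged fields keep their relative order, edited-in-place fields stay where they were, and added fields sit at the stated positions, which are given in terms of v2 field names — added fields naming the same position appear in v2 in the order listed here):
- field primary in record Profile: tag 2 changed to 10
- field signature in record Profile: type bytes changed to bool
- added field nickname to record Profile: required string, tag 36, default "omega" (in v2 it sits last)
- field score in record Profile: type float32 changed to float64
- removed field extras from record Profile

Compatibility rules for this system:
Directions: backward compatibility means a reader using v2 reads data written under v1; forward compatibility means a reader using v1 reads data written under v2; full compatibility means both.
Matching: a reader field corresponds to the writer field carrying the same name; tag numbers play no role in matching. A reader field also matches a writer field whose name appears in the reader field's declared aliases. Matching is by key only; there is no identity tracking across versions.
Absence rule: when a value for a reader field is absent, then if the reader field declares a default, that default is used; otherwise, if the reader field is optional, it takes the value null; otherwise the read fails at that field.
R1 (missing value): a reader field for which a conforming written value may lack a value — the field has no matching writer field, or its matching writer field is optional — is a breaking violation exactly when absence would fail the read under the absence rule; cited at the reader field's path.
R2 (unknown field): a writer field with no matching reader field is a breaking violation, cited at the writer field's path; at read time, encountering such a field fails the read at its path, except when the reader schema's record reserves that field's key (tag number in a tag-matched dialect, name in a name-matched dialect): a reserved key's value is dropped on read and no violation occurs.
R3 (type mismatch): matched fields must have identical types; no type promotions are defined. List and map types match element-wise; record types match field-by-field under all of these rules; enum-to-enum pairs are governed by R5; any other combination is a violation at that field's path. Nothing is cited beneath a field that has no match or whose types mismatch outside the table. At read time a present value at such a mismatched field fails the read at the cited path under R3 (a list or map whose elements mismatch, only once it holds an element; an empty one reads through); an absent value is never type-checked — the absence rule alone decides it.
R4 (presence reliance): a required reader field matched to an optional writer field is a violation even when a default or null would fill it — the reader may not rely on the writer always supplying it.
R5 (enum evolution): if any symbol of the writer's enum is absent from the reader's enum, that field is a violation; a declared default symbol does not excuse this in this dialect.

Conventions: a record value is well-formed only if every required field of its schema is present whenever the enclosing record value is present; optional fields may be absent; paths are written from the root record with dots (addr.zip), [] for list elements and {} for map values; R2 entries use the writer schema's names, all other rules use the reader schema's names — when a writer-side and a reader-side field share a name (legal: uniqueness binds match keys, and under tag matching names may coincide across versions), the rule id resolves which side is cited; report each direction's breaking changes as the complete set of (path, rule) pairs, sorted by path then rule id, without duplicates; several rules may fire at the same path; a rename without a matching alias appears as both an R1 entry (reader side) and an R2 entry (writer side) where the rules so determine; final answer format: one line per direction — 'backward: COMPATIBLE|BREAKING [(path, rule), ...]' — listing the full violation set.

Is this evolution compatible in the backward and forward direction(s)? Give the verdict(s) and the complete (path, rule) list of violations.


the writer's type comes first in each Profile pair
backward for Profile (reader v2, writer v1):
  kind: paired with writer kind (Priority -> Priority; writer required)
  signature: paired with writer signature (bytes -> bool; writer required)
  score: paired with writer score (float32 -> float64; writer optional)
  duration: paired with writer duration (int64 -> int64; writer required)
  primary: paired with writer primary (bool -> bool; writer required)
  nickname: no writer-side match
  writer extras: unknown to reader
  rule R2 violated at extras
  rule R3 violated at score
  rule R3 violated at signature
  => backward: BREAKING (3)
forward for Profile (reader v1, writer v2):
  kind: paired with writer kind (Priority -> Priority; writer required)
  extras: no writer-side match
  signature: paired with writer signature (bool -> bytes; writer required)
  score: paired with writer score (float64 -> float32; writer optional)
  duration: paired with writer duration (int64 -> int64; writer required)
  primary: paired with writer primary (bool -> bool; writer required)
  writer nickname: unknown to reader
  rule R1 violated at extras
  rule R2 violated at nickname
  rule R3 violated at score
  rule R3 violated at signature
  => forward: BREAKING (4)

backward: BREAKING [(extras, R2), (score, R3), (signature, R3)]; forward: BREAKING [(extras, R1), (nickname, R2), (score, R3), (signature, R3)]


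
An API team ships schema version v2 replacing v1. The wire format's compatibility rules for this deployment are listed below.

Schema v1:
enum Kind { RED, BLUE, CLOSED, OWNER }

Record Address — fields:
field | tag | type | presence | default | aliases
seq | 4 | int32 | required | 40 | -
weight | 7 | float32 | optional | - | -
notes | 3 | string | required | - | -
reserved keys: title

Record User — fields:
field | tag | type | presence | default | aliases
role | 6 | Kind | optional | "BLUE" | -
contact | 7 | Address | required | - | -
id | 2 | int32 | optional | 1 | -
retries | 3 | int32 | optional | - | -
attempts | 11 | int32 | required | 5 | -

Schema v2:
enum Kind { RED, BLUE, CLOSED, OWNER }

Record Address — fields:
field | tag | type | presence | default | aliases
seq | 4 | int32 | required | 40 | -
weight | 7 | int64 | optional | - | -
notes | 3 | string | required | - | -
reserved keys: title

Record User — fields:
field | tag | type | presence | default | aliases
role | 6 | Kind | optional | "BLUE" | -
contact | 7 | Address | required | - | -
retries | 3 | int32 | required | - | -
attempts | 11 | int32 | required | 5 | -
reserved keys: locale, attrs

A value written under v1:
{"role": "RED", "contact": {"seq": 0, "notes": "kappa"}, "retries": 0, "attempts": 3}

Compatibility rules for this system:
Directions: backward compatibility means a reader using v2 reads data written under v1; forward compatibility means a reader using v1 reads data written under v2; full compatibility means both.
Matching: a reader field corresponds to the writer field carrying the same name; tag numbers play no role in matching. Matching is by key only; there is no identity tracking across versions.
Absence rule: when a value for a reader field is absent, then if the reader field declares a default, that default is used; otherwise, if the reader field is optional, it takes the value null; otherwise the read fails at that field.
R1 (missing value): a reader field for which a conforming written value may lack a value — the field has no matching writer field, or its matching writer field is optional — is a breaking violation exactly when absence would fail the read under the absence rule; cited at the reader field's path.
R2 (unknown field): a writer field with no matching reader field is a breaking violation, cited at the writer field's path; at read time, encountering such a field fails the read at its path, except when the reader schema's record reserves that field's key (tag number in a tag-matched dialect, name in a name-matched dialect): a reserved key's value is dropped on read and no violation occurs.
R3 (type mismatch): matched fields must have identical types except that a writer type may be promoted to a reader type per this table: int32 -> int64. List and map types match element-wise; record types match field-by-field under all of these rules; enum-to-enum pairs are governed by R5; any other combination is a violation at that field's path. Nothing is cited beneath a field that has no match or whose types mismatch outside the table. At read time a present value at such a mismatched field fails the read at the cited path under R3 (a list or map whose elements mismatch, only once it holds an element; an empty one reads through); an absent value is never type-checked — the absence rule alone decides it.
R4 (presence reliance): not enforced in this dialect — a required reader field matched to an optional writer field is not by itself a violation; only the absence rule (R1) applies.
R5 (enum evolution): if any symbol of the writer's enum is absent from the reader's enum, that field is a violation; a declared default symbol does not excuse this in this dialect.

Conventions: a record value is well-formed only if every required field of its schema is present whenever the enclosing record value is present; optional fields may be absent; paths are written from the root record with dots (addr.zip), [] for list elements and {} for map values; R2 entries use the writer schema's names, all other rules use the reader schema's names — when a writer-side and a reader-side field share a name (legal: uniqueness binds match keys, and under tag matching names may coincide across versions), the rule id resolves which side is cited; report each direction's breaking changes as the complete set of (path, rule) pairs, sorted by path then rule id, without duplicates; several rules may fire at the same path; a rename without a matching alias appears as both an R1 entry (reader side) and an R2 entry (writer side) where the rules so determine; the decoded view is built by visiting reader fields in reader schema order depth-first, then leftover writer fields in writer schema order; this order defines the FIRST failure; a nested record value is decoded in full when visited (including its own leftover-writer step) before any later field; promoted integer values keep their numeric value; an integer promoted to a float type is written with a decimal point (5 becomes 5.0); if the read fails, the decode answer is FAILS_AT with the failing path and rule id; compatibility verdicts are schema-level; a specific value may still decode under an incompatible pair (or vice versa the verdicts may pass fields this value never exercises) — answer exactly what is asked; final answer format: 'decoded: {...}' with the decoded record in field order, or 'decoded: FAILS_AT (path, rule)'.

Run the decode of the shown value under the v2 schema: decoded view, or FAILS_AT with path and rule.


each type pair in User: writer, then reader
decode walk for User under reader schema v2:
  role := "RED"
  contact.seq := 0
  contact.weight := null (absent, optional -> null)
  contact.notes := "kappa"
  retries := 0
  attempts := 3
  => decoded: {"role": "RED", "contact": {"seq": 0, "weight": null, "notes": "kappa"}, "retries": 0, "attempts": 3}
the rest of the User diff is inert for this question:
  field retries in record User: optional changed to required -> changes User's schema-level verdicts only — the decode of this value is the same
  field weight in record Address: type float32 changed to int64 -> changes User's schema-level verdicts only — the decode of this value is the same

decoded: {"role": "RED", "contact": {"seq": 0, "weight": null, "notes": "kappa"}, "retries": 0, "attempts": 3}


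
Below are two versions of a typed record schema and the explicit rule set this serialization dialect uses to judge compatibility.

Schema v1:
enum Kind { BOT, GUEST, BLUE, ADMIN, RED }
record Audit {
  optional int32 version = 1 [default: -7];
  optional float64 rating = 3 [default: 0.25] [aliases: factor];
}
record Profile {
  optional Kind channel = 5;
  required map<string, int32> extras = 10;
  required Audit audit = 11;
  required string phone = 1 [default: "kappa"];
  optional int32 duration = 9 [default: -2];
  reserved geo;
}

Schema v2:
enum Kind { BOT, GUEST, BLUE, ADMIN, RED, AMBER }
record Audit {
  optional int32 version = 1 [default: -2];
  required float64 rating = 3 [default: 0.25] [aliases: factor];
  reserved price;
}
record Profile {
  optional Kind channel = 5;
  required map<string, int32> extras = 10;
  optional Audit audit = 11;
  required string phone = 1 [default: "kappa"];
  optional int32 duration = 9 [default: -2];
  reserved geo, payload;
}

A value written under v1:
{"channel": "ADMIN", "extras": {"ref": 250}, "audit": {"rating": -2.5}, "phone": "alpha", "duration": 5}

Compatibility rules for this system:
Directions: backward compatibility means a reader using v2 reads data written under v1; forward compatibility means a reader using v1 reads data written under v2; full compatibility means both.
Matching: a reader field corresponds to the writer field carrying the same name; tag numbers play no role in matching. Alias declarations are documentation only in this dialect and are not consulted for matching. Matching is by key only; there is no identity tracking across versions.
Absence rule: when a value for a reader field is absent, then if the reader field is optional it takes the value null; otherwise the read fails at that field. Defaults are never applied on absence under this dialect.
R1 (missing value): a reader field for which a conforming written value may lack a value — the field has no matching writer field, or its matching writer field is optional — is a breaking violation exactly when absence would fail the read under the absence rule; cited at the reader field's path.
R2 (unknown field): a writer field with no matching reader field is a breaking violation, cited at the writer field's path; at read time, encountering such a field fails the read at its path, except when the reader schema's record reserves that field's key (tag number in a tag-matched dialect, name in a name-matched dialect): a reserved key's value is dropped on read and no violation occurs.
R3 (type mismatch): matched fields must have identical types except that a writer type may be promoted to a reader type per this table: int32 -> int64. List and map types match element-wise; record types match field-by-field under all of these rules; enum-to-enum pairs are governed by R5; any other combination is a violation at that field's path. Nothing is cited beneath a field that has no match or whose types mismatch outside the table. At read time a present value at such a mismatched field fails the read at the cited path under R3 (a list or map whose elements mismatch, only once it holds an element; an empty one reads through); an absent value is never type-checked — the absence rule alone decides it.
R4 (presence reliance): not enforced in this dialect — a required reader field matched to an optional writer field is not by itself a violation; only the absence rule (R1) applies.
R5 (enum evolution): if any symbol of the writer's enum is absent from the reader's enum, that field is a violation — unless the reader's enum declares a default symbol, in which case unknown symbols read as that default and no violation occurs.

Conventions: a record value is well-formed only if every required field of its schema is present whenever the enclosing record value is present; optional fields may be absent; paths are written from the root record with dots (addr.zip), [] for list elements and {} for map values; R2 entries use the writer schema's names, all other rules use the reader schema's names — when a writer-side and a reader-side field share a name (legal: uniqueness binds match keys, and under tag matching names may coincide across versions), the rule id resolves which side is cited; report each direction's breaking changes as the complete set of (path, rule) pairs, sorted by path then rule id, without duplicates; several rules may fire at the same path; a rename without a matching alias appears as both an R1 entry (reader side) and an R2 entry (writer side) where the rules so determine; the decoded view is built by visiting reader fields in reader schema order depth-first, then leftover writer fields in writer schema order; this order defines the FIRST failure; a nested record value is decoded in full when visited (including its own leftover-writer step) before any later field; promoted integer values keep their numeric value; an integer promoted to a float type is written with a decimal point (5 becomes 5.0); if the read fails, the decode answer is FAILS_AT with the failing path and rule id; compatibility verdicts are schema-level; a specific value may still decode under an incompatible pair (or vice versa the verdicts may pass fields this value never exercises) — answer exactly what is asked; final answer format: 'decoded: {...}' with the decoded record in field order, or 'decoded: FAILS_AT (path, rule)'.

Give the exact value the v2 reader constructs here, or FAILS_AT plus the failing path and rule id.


decoded: {"channel": "ADMIN", "extras": {"ref": 250}, "audit": {"version": null, "rating": -2.5}, "phone": "alpha", "duration": 5}

each type pair in Profile: writer, then reader
decode (reader v2):
  channel := "ADMIN"
  extras := {"ref": 250}
  audit.version := null (absent, optional -> null)
  audit.rating := -2.5
  phone := "alpha"
  duration := 5
  => decoded: {"channel": "ADMIN", "extras": {"ref": 250}, "audit": {"version": null, "rating": -2.5}, "phone": "alpha", "duration": 5}
the rest of the Profile diff is inert for this question:
  enum Kind (field channel in record Profile): symbol AMBER added -> shifts the Profile verdicts, not this decode
  field rating in record Audit: optional changed to required -> shifts the Profile verdicts, not this decode
  field audit in record Profile: required changed to optional -> shifts the Profile verdicts, not this decode
  field version in record Audit: default set to -2 -> fires no rule on Profile under this dialect and leaves the result unchanged


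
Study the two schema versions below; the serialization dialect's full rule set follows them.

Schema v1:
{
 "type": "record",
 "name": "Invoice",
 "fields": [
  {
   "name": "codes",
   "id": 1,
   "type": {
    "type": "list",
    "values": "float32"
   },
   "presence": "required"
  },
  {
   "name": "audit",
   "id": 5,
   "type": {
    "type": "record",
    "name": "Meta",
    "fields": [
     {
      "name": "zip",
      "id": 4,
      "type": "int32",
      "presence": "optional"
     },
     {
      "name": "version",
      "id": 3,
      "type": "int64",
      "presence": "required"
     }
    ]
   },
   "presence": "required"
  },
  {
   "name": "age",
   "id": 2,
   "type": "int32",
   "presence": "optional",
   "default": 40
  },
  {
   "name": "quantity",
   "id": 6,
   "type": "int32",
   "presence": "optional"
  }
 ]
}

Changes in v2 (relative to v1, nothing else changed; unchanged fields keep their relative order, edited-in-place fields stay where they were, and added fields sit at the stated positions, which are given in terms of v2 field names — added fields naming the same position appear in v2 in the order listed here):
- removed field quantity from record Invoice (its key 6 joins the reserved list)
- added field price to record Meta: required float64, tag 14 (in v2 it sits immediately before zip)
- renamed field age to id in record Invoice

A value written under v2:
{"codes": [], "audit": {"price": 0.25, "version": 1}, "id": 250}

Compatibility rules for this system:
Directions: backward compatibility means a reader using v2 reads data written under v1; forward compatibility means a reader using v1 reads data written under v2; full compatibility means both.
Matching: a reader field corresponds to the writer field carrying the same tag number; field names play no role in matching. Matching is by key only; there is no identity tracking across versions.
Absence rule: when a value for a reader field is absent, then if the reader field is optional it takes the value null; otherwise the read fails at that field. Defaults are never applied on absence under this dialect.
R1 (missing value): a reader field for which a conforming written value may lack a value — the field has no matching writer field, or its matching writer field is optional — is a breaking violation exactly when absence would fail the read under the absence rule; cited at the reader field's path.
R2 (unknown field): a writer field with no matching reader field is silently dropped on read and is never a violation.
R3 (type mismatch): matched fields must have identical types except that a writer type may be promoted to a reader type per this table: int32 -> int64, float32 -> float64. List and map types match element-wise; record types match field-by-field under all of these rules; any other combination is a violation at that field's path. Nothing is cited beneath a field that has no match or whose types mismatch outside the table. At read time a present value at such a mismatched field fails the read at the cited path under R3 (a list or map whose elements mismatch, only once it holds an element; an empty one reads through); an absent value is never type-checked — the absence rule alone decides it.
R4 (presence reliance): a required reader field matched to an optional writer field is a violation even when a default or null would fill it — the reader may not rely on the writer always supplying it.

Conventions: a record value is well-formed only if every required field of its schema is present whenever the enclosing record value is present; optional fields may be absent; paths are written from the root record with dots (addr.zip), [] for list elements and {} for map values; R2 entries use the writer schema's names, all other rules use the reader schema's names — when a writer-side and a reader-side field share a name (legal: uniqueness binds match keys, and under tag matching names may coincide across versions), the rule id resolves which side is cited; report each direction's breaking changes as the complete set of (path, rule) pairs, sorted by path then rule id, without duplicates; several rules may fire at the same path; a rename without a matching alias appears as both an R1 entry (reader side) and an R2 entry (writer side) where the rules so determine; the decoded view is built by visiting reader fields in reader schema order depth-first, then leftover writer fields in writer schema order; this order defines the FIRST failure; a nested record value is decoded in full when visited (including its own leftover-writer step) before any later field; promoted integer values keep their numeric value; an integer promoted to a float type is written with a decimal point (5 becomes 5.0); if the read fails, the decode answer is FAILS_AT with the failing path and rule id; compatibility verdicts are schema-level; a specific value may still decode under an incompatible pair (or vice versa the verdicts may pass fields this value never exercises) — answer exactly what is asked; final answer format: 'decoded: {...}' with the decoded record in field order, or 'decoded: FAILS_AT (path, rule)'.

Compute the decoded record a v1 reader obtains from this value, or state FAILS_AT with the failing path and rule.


decoded: {"codes": [], "audit": {"zip": null, "version": 1}, "age": 250, "quantity": null}

arrows below run writer -> reader for Invoice
decode (reader v1):
  codes := []
  audit.zip := null (missing; optional => null)
  audit.version := 1
  writer audit.price: no reader field; dropped
  age := 250 (from writer id)
  quantity := null (missing; optional => null)
  => decoded: {"codes": [], "audit": {"zip": null, "version": 1}, "age": 250, "quantity": null}
checking off the Invoice differences that do not matter here:
  removed field quantity from record Invoice (its key 6 joins the reserved list) -> triggers nothing under the printed rules; the Invoice answer is the same either way
  added field price to record Meta: required float64, tag 14 (in v2 it sits immediately before zip) -> a verdict-level change on Invoice — the shown value reads the same
  renamed field age to id in record Invoice -> triggers nothing under the printed rules; the Invoice answer is the same either way


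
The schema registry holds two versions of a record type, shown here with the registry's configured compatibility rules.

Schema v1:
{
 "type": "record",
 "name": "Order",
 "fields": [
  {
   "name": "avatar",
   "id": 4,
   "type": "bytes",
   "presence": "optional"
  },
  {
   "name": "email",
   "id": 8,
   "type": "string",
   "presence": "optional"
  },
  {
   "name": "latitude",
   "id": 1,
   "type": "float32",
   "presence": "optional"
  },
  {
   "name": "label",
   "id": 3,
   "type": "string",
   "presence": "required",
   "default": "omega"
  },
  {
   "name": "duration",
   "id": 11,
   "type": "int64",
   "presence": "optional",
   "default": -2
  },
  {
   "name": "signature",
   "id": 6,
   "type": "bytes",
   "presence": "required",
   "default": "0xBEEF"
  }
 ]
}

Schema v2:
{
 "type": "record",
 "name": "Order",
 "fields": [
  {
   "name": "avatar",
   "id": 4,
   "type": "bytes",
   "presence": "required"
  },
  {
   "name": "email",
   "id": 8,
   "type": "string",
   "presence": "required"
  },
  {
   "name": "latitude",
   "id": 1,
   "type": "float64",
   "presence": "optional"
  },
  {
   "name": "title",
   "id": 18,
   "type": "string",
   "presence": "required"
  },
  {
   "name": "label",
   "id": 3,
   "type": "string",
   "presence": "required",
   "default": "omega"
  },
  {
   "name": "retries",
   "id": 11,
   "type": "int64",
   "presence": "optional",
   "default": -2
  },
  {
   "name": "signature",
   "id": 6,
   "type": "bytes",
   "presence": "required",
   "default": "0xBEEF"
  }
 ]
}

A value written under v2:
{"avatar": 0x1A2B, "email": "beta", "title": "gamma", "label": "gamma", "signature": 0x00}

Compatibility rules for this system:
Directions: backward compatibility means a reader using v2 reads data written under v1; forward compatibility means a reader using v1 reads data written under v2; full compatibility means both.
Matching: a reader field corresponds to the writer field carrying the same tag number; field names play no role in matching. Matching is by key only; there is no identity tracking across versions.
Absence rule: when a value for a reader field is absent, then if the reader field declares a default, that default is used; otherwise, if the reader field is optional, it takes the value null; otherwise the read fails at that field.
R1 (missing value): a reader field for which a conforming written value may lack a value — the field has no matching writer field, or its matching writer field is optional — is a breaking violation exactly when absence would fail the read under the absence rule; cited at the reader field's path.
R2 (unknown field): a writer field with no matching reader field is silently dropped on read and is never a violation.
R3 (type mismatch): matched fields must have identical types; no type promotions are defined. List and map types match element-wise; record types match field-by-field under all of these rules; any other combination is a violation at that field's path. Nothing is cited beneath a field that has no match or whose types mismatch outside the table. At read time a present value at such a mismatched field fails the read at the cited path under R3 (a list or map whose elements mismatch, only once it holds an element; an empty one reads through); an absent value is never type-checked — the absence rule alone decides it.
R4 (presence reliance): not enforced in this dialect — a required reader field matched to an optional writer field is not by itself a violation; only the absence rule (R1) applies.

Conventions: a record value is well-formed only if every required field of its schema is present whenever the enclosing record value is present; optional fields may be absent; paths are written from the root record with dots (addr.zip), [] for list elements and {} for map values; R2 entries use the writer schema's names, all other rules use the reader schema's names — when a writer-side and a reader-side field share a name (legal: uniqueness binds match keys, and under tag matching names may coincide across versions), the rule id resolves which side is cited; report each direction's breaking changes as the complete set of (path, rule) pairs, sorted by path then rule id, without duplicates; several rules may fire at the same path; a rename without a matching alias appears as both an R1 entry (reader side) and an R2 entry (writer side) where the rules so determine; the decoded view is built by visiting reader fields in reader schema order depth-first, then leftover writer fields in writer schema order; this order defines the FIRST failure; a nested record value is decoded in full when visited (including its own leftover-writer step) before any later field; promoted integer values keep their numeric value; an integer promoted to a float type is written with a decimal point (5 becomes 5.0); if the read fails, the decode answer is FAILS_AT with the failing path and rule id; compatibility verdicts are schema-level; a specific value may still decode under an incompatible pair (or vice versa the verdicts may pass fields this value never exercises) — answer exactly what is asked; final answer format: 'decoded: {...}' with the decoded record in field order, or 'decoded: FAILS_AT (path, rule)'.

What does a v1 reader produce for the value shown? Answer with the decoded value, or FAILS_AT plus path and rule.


decoded: {"avatar": 0x1A2B, "email": "beta", "latitude": null, "label": "gamma", "duration": -2, "signature": 0x00}

arrows below run writer -> reader for Order
decode walk for Order under reader schema v1:
  avatar := 0x1A2B
  email := "beta"
  latitude := null (not supplied -> null)
  label := "gamma"
  duration := -2 (no value, default fills)
  signature := 0x00
  writer title: unmatched, discarded
  => decoded: {"avatar": 0x1A2B, "email": "beta", "latitude": null, "label": "gamma", "duration": -2, "signature": 0x00}
remaining Order differences; none change what is asked:
  field email in record Order: optional changed to required -> affects the rule determinations only; this particular Order value decodes identically
  field latitude in record Order: type float32 changed to float64 -> affects the rule determinations only; this particular Order value decodes identically
  added field title to record Order: required string, tag 18 (in v2 it sits immediately before label) -> affects the rule determinations only; this particular Order value decodes identically
  renamed field duration to retries in record Order -> fires no rule on Order under this dialect and leaves the result unchanged
  field avatar in record Order: optional changed to required -> affects the rule determinations only; this particular Order value decodes identically


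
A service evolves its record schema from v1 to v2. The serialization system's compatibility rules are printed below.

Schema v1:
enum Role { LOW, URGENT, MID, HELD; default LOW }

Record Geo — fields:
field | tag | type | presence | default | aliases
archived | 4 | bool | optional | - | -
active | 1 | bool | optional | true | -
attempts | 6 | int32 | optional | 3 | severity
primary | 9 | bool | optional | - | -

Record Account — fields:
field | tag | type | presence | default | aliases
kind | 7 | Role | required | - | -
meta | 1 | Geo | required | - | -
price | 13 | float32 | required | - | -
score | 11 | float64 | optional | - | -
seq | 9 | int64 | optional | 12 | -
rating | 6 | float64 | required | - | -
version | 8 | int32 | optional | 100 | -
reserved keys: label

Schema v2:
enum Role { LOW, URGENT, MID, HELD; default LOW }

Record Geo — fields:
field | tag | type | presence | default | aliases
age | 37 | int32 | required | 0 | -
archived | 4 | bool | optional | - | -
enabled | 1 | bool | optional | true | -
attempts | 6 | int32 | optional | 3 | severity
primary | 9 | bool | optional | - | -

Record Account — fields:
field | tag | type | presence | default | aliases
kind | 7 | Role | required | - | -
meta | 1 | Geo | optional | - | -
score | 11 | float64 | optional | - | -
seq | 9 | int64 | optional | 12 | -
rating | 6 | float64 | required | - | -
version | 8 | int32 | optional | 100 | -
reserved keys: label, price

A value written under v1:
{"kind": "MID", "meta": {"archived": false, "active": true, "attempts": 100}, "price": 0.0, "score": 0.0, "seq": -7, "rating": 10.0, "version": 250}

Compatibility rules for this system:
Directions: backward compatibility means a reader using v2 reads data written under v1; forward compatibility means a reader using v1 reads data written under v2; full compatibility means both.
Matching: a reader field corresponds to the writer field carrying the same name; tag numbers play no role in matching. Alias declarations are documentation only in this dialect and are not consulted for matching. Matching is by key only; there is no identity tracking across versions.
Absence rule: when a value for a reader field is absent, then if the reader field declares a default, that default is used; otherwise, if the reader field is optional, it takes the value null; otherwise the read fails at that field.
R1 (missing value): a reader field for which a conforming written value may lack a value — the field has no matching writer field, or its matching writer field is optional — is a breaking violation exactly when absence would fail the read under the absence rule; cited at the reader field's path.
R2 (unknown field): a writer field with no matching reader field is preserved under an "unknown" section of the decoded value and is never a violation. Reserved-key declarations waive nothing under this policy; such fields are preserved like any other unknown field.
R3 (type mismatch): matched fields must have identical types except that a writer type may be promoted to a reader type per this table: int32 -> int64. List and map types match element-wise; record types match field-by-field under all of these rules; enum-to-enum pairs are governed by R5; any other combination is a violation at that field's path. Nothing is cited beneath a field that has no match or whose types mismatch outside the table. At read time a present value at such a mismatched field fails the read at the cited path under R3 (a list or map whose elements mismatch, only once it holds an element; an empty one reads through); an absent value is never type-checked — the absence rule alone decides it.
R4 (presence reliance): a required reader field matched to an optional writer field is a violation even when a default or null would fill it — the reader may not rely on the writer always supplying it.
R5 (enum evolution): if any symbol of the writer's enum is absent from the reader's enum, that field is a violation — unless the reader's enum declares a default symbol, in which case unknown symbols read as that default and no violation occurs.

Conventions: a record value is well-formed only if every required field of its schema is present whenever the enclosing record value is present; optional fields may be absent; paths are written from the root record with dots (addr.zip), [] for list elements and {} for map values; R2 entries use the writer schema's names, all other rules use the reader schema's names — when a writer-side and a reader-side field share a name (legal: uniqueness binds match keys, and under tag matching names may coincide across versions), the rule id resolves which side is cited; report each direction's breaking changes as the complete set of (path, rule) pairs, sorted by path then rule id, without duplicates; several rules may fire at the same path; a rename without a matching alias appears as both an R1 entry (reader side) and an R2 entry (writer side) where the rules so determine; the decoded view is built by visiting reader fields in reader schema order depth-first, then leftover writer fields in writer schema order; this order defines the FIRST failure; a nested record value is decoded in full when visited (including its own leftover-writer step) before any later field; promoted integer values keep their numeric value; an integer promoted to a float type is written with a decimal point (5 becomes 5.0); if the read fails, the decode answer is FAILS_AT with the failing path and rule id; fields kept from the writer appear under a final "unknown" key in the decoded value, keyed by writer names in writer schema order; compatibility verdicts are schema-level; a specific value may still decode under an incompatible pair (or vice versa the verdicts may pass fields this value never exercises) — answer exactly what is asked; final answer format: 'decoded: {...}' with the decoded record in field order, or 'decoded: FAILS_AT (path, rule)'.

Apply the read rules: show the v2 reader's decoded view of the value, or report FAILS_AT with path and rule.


each type pair in Account: writer, then reader
migrating the Account value to v2:
  kind := "MID"
  meta.age := 0 (absent -> default)
  meta.archived := false
  meta.enabled := true (absent -> default)
  meta.attempts := 100
  meta.primary := null (absent, optional -> null)
  writer meta.active: kept under "unknown"
  score := 0.0
  seq := -7
  rating := 10.0
  version := 250
  writer price: kept under "unknown"
  => decoded: {"kind": "MID", "meta": {"age": 0, "archived": false, "enabled": true, "attempts": 100, "primary": null, "unknown": {"active": true}}, "score": 0.0, "seq": -7, "rating": 10.0, "version": 250, "unknown": {"price": 0.0}}
checking off the Account differences that do not matter here:
  field meta in record Account: required changed to optional -> a verdict-level change on Account — the shown value reads the same

decoded: {"kind": "MID", "meta": {"age": 0, "archived": false, "enabled": true, "attempts": 100, "primary": null, "unknown": {"active": true}}, "score": 0.0, "seq": -7, "rating": 10.0, "version": 250, "unknown": {"price": 0.0}}


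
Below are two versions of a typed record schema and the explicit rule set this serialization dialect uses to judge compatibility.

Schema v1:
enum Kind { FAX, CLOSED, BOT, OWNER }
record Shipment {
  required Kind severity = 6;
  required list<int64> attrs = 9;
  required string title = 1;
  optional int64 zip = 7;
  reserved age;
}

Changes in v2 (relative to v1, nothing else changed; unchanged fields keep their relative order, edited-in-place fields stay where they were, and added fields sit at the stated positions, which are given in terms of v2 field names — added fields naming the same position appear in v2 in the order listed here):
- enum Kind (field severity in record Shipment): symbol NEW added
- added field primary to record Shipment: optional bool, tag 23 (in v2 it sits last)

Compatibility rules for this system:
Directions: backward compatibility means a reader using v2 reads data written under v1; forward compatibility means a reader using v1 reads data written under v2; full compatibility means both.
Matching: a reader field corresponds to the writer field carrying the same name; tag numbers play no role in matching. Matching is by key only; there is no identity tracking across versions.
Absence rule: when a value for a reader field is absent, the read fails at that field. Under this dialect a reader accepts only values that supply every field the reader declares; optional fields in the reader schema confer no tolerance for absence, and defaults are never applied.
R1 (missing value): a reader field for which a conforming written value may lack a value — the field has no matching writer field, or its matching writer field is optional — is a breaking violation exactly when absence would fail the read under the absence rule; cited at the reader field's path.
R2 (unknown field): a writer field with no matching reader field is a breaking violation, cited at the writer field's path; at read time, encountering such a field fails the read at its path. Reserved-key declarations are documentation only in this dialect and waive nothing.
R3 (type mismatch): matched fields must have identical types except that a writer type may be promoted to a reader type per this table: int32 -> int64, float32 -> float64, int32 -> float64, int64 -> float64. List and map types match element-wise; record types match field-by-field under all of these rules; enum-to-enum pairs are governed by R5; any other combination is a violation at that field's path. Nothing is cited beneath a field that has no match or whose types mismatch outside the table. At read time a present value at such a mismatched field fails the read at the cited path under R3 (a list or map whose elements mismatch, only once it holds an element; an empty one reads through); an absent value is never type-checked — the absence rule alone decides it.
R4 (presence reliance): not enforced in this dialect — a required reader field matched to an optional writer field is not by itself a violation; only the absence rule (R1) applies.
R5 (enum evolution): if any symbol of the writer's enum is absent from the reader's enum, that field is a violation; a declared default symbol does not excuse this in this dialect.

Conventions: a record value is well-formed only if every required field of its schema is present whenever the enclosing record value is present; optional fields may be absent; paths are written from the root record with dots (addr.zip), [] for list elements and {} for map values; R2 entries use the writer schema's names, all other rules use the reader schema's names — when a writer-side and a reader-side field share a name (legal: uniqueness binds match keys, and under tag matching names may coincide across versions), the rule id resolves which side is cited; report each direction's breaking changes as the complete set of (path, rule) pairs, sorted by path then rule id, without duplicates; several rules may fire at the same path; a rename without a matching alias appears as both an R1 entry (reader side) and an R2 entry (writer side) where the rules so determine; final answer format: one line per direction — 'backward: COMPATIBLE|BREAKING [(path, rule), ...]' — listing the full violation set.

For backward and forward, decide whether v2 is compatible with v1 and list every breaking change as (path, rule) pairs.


in Shipment below, arrows point writer -> reader
backward on Shipment — v2 reading data written by v1:
  writer required, Kind -> Kind: reader severity maps from writer severity
  writer required, list<int64> -> list<int64>: reader attrs maps from writer attrs
  writer required, string -> string: reader title maps from writer title
  writer optional, int64 -> int64: reader zip maps from writer zip
  primary has no writer counterpart
  violation R1 at primary
  violation R1 at zip
  => backward verdict for Shipment: BREAKING, 2 violation(s)
forward on Shipment — v1 reading data written by v2:
  writer required, Kind -> Kind: reader severity maps from writer severity
  writer required, list<int64> -> list<int64>: reader attrs maps from writer attrs
  writer required, string -> string: reader title maps from writer title
  writer optional, int64 -> int64: reader zip maps from writer zip
  leftover writer field: primary
  violation R2 at primary
  violation R5 at severity
  violation R1 at zip
  => forward verdict for Shipment: BREAKING, 3 violation(s)

backward: BREAKING [(primary, R1), (zip, R1)]; forward: BREAKING [(primary, R2), (severity, R5), (zip, R1)]
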